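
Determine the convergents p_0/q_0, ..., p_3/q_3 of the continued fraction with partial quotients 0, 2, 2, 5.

Using the convergent recurrence p_i = a_i*p_{i-1} + p_{i-2}, q_i = a_i*q_{i-1} + q_{i-2} with p_{-2}=0, p_{-1}=1, q_{-2}=1, q_{-1}=0:
  i=0: a_0=0, p_0 = 0*1 + 0 = 0, q_0 = 0*0 + 1 = 1.
  i=1: a_1=2, p_1 = 2*0 + 1 = 1, q_1 = 2*1 + 0 = 2.
  i=2: a_2=2, p_2 = 2*1 + 0 = 2, q_2 = 2*2 + 1 = 5.
  i=3: a_3=5, p_3 = 5*2 + 1 = 11, q_3 = 5*5 + 2 = 27.

0/1, 1/2, 2/5, 11/27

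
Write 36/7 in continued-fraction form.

Run the Euclidean algorithm on 36 and 7; the successive quotients are the partial quotients a_0, a_1, ... (each step inverts the fractional part left over by the previous one):
  36 = 5*7 + 1, so a_0 = 5.
  7 = 7*1 + 0, so a_1 = 7.
The remainder reaches 0 after 2 divisions, so the expansion has 2 partial quotients, read off in order.

[5; 7]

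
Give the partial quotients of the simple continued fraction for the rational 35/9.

Run the Euclidean algorithm on 35 and 9; the successive quotients are the partial quotients a_0, a_1, ... (each step inverts the fractional part left over by the previous one):
  35 = 3*9 + 8, so a_0 = 3.
  9 = 1*8 + 1, so a_1 = 1.
  8 = 8*1 + 0, so a_2 = 8.
The remainder reaches 0 after 3 divisions, so the expansion has 3 partial quotients, read off in order.

[3; 1, 8]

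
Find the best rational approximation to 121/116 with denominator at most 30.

24/23

Expand x = 121/116 as a continued fraction with the Euclidean algorithm:
  121 = 1*116 + 5, so a_0 = 1.
  116 = 23*5 + 1, so a_1 = 23.
  5 = 5*1 + 0, so a_2 = 5.
so x = [1; 23, 5].
Convergents (p_i = a_i*p_{i-1} + p_{i-2}, q_i = a_i*q_{i-1} + q_{i-2} with p_{-2}=0, p_{-1}=1, q_{-2}=1, q_{-1}=0), until the denominator exceeds 30:
  i=0: a_0=1, p_0 = 1*1 + 0 = 1, q_0 = 1*0 + 1 = 1.
  i=1: a_1=23, p_1 = 23*1 + 1 = 24, q_1 = 23*1 + 0 = 23.
  i=2: a_2=5, p_2 = 5*24 + 1 = 121, q_2 = 5*23 + 1 = 116.
q_2 = 116 > 30, so the last convergent with denominator <= 30 is p_1/q_1 = 24/23.
The closest fraction with denominator <= 30 is either p_1/q_1 or the intermediate fraction (k*p_1 + p_0)/(k*q_1 + q_0) with the largest k >= 1 whose denominator stays <= 30; these approach x as k grows, and every other convergent or intermediate fraction in range is farther away.
Largest k: floor((30 - q_0)/q_1) = floor((30 - 1)/23) = 1.
That gives (1*24 + 1)/(1*23 + 1) = 25/24.
Compare the errors: |x - 24/23| = |121*23 - 24*116|/(116*23) = 1/2668, and |x - 25/24| = |121*24 - 25*116|/(116*24) = 4/2784.
Cross-multiplying, 1*2784 = 2784 < 10672 = 4*2668, so 1/2668 is smaller: the convergent 24/23 is closer to x than 25/24.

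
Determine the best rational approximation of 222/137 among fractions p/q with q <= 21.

34/21

Expand x = 222/137 as a continued fraction with the Euclidean algorithm:
  222 = 1*137 + 85, so a_0 = 1.
  137 = 1*85 + 52, so a_1 = 1.
  85 = 1*52 + 33, so a_2 = 1.
  52 = 1*33 + 19, so a_3 = 1.
  33 = 1*19 + 14, so a_4 = 1.
  19 = 1*14 + 5, so a_5 = 1.
  14 = 2*5 + 4, so a_6 = 2.
  5 = 1*4 + 1, so a_7 = 1.
  4 = 4*1 + 0, so a_8 = 4.
so x = [1; 1, 1, 1, 1, 1, 2, 1, 4].
Convergents (p_i = a_i*p_{i-1} + p_{i-2}, q_i = a_i*q_{i-1} + q_{i-2} with p_{-2}=0, p_{-1}=1, q_{-2}=1, q_{-1}=0), until the denominator exceeds 21:
  i=0: a_0=1, p_0 = 1*1 + 0 = 1, q_0 = 1*0 + 1 = 1.
  i=1: a_1=1, p_1 = 1*1 + 1 = 2, q_1 = 1*1 + 0 = 1.
  i=2: a_2=1, p_2 = 1*2 + 1 = 3, q_2 = 1*1 + 1 = 2.
  i=3: a_3=1, p_3 = 1*3 + 2 = 5, q_3 = 1*2 + 1 = 3.
  i=4: a_4=1, p_4 = 1*5 + 3 = 8, q_4 = 1*3 + 2 = 5.
  i=5: a_5=1, p_5 = 1*8 + 5 = 13, q_5 = 1*5 + 3 = 8.
  i=6: a_6=2, p_6 = 2*13 + 8 = 34, q_6 = 2*8 + 5 = 21.
  i=7: a_7=1, p_7 = 1*34 + 13 = 47, q_7 = 1*21 + 8 = 29.
q_7 = 29 > 21, so the last convergent with denominator <= 21 is p_6/q_6 = 34/21.
The closest fraction with denominator <= 21 is either p_6/q_6 or the intermediate fraction (k*p_6 + p_5)/(k*q_6 + q_5) with the largest k >= 1 whose denominator stays <= 21; these approach x as k grows, and every other convergent or intermediate fraction in range is farther away.
Largest k: floor((21 - q_5)/q_6) = floor((21 - 8)/21) = 0.
Since k = 0, no intermediate fraction beyond p_6/q_6 has denominator <= 21, so the convergent 34/21 is the closest (its error is |222*21 - 34*137|/(137*21) = 4/2877).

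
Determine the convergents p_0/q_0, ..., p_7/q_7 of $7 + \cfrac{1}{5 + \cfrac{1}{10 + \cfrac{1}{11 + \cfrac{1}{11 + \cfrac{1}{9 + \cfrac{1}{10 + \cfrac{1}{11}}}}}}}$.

7/1, 36/5, 367/51, 4073/566, 45170/6277, 410603/57059, 4151200/576867, 46073803/6402596

Using the convergent recurrence p_i = a_i*p_{i-1} + p_{i-2}, q_i = a_i*q_{i-1} + q_{i-2} with p_{-2}=0, p_{-1}=1, q_{-2}=1, q_{-1}=0:
  i=0: a_0=7, p_0 = 7*1 + 0 = 7, q_0 = 7*0 + 1 = 1.
  i=1: a_1=5, p_1 = 5*7 + 1 = 36, q_1 = 5*1 + 0 = 5.
  i=2: a_2=10, p_2 = 10*36 + 7 = 367, q_2 = 10*5 + 1 = 51.
  i=3: a_3=11, p_3 = 11*367 + 36 = 4073, q_3 = 11*51 + 5 = 566.
  i=4: a_4=11, p_4 = 11*4073 + 367 = 45170, q_4 = 11*566 + 51 = 6277.
  i=5: a_5=9, p_5 = 9*45170 + 4073 = 410603, q_5 = 9*6277 + 566 = 57059.
  i=6: a_6=10, p_6 = 10*410603 + 45170 = 4151200, q_6 = 10*57059 + 6277 = 576867.
  i=7: a_7=11, p_7 = 11*4151200 + 410603 = 46073803, q_7 = 11*576867 + 57059 = 6402596.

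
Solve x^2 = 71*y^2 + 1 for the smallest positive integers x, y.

(x, y) = (3480, 413)

First expand sqrt(71) as a continued fraction. With x_i = (sqrt(71) + m_i)/d_i and (m_0, d_0) = (0, 1): a_0 = floor(sqrt(71)) = 8, since 8^2 = 64 <= 71 < 81 = 9^2.
Iterate m_{i+1} = d_i*a_i - m_i, d_{i+1} = (71 - m_{i+1}^2)/d_i, a_{i+1} = floor((a_0 + m_{i+1})/d_{i+1}):
  m_1 = 1*8 - 0 = 8, d_1 = (71 - 8^2)/1 = 7/1 = 7, a_1 = floor((8 + 8)/7) = 2.
  m_2 = 7*2 - 8 = 6, d_2 = (71 - 6^2)/7 = 35/7 = 5, a_2 = floor((8 + 6)/5) = 2.
  m_3 = 5*2 - 6 = 4, d_3 = (71 - 4^2)/5 = 55/5 = 11, a_3 = floor((8 + 4)/11) = 1.
  m_4 = 11*1 - 4 = 7, d_4 = (71 - 7^2)/11 = 22/11 = 2, a_4 = floor((8 + 7)/2) = 7.
  m_5 = 2*7 - 7 = 7, d_5 = (71 - 7^2)/2 = 22/2 = 11, a_5 = floor((8 + 7)/11) = 1.
  m_6 = 11*1 - 7 = 4, d_6 = (71 - 4^2)/11 = 55/11 = 5, a_6 = floor((8 + 4)/5) = 2.
  m_7 = 5*2 - 4 = 6, d_7 = (71 - 6^2)/5 = 35/5 = 7, a_7 = floor((8 + 6)/7) = 2.
  m_8 = 7*2 - 6 = 8, d_8 = (71 - 8^2)/7 = 7/7 = 1, a_8 = floor((8 + 8)/1) = 16.
  m_9 = 1*16 - 8 = 8, d_9 = (71 - 8^2)/1 = 7/1 = 7: (m_9, d_9) = (m_1, d_1) = (8, 7), so from here the quotients repeat a_1, ..., a_8; the period length is 8.
So sqrt(71) = [8; (2, 2, 1, 7, 1, 2, 2, 16)] with period length k = 8.
k is even, so the fundamental solution of x^2 - 71y^2 = 1 is (p_{k-1}, q_{k-1}) = (p_7, q_7); compute convergents through index 7.
Convergents (p_i = a_i*p_{i-1} + p_{i-2}, q_i = a_i*q_{i-1} + q_{i-2} with p_{-2}=0, p_{-1}=1, q_{-2}=1, q_{-1}=0):
  i=0: a_0=8, p_0 = 8*1 + 0 = 8, q_0 = 8*0 + 1 = 1.
  i=1: a_1=2, p_1 = 2*8 + 1 = 17, q_1 = 2*1 + 0 = 2.
  i=2: a_2=2, p_2 = 2*17 + 8 = 42, q_2 = 2*2 + 1 = 5.
  i=3: a_3=1, p_3 = 1*42 + 17 = 59, q_3 = 1*5 + 2 = 7.
  i=4: a_4=7, p_4 = 7*59 + 42 = 455, q_4 = 7*7 + 5 = 54.
  i=5: a_5=1, p_5 = 1*455 + 59 = 514, q_5 = 1*54 + 7 = 61.
  i=6: a_6=2, p_6 = 2*514 + 455 = 1483, q_6 = 2*61 + 54 = 176.
  i=7: a_7=2, p_7 = 2*1483 + 514 = 3480, q_7 = 2*176 + 61 = 413.
Check: 3480^2 - 71*413^2 = 12110400 - 12110399 = 1, so (x, y) = (3480, 413) solves the equation, and by the theorem it is the least positive solution.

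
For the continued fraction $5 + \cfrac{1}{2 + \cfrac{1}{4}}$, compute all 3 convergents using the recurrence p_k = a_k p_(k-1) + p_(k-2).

5/1, 11/2, 49/9

Using the convergent recurrence p_i = a_i*p_{i-1} + p_{i-2}, q_i = a_i*q_{i-1} + q_{i-2} with p_{-2}=0, p_{-1}=1, q_{-2}=1, q_{-1}=0:
  i=0: a_0=5, p_0 = 5*1 + 0 = 5, q_0 = 5*0 + 1 = 1.
  i=1: a_1=2, p_1 = 2*5 + 1 = 11, q_1 = 2*1 + 0 = 2.
  i=2: a_2=4, p_2 = 4*11 + 5 = 49, q_2 = 4*2 + 1 = 9.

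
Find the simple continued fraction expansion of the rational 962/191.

Run the Euclidean algorithm on 962 and 191; the successive quotients are the partial quotients a_0, a_1, ... (each step inverts the fractional part left over by the previous one):
  962 = 5*191 + 7, so a_0 = 5.
  191 = 27*7 + 2, so a_1 = 27.
  7 = 3*2 + 1, so a_2 = 3.
  2 = 2*1 + 0, so a_3 = 2.
The remainder reaches 0 after 4 divisions, so the expansion has 4 partial quotients, read off in order.

[5; 27, 3, 2]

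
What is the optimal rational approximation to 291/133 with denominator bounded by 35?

35/16

Expand x = 291/133 as a continued fraction with the Euclidean algorithm:
  291 = 2*133 + 25, so a_0 = 2.
  133 = 5*25 + 8, so a_1 = 5.
  25 = 3*8 + 1, so a_2 = 3.
  8 = 8*1 + 0, so a_3 = 8.
so x = [2; 5, 3, 8].
Convergents (p_i = a_i*p_{i-1} + p_{i-2}, q_i = a_i*q_{i-1} + q_{i-2} with p_{-2}=0, p_{-1}=1, q_{-2}=1, q_{-1}=0), until the denominator exceeds 35:
  i=0: a_0=2, p_0 = 2*1 + 0 = 2, q_0 = 2*0 + 1 = 1.
  i=1: a_1=5, p_1 = 5*2 + 1 = 11, q_1 = 5*1 + 0 = 5.
  i=2: a_2=3, p_2 = 3*11 + 2 = 35, q_2 = 3*5 + 1 = 16.
  i=3: a_3=8, p_3 = 8*35 + 11 = 291, q_3 = 8*16 + 5 = 133.
q_3 = 133 > 35, so the last convergent with denominator <= 35 is p_2/q_2 = 35/16.
The closest fraction with denominator <= 35 is either p_2/q_2 or the intermediate fraction (k*p_2 + p_1)/(k*q_2 + q_1) with the largest k >= 1 whose denominator stays <= 35; these approach x as k grows, and every other convergent or intermediate fraction in range is farther away.
Largest k: floor((35 - q_1)/q_2) = floor((35 - 5)/16) = 1.
That gives (1*35 + 11)/(1*16 + 5) = 46/21.
Compare the errors: |x - 35/16| = |291*16 - 35*133|/(133*16) = 1/2128, and |x - 46/21| = |291*21 - 46*133|/(133*21) = 7/2793.
Cross-multiplying, 1*2793 = 2793 < 14896 = 7*2128, so 1/2128 is smaller: the convergent 35/16 is closer to x than 46/21.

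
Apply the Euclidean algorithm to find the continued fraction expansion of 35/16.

[2; 5, 3]

Run the Euclidean algorithm on 35 and 16; the successive quotients are the partial quotients a_0, a_1, ... (each step inverts the fractional part left over by the previous one):
  35 = 2*16 + 3, so a_0 = 2.
  16 = 5*3 + 1, so a_1 = 5.
  3 = 3*1 + 0, so a_2 = 3.
The remainder reaches 0 after 3 divisions, so the expansion has 3 partial quotients, read off in order.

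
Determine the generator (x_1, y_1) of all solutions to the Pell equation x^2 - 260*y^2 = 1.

First expand sqrt(260) as a continued fraction. With x_i = (sqrt(260) + m_i)/d_i and (m_0, d_0) = (0, 1): a_0 = floor(sqrt(260)) = 16, since 16^2 = 256 <= 260 < 289 = 17^2.
Iterate m_{i+1} = d_i*a_i - m_i, d_{i+1} = (260 - m_{i+1}^2)/d_i, a_{i+1} = floor((a_0 + m_{i+1})/d_{i+1}):
  m_1 = 1*16 - 0 = 16, d_1 = (260 - 16^2)/1 = 4/1 = 4, a_1 = floor((16 + 16)/4) = 8.
  m_2 = 4*8 - 16 = 16, d_2 = (260 - 16^2)/4 = 4/4 = 1, a_2 = floor((16 + 16)/1) = 32.
  m_3 = 1*32 - 16 = 16, d_3 = (260 - 16^2)/1 = 4/1 = 4: (m_3, d_3) = (m_1, d_1) = (16, 4), so from here the quotients repeat a_1, a_2; the period length is 2.
So sqrt(260) = [16; (8, 32)] with period length k = 2.
k is even, so the fundamental solution of x^2 - 260y^2 = 1 is (p_{k-1}, q_{k-1}) = (p_1, q_1); compute convergents through index 1.
Convergents (p_i = a_i*p_{i-1} + p_{i-2}, q_i = a_i*q_{i-1} + q_{i-2} with p_{-2}=0, p_{-1}=1, q_{-2}=1, q_{-1}=0):
  i=0: a_0=16, p_0 = 16*1 + 0 = 16, q_0 = 16*0 + 1 = 1.
  i=1: a_1=8, p_1 = 8*16 + 1 = 129, q_1 = 8*1 + 0 = 8.
Check: 129^2 - 260*8^2 = 16641 - 16640 = 1, so (x, y) = (129, 8) solves the equation, and by the theorem it is the least positive solution.

(x, y) = (129, 8)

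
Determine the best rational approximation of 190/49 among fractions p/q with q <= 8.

Expand x = 190/49 as a continued fraction with the Euclidean algorithm:
  190 = 3*49 + 43, so a_0 = 3.
  49 = 1*43 + 6, so a_1 = 1.
  43 = 7*6 + 1, so a_2 = 7.
  6 = 6*1 + 0, so a_3 = 6.
so x = [3; 1, 7, 6].
Convergents (p_i = a_i*p_{i-1} + p_{i-2}, q_i = a_i*q_{i-1} + q_{i-2} with p_{-2}=0, p_{-1}=1, q_{-2}=1, q_{-1}=0), until the denominator exceeds 8:
  i=0: a_0=3, p_0 = 3*1 + 0 = 3, q_0 = 3*0 + 1 = 1.
  i=1: a_1=1, p_1 = 1*3 + 1 = 4, q_1 = 1*1 + 0 = 1.
  i=2: a_2=7, p_2 = 7*4 + 3 = 31, q_2 = 7*1 + 1 = 8.
  i=3: a_3=6, p_3 = 6*31 + 4 = 190, q_3 = 6*8 + 1 = 49.
q_3 = 49 > 8, so the last convergent with denominator <= 8 is p_2/q_2 = 31/8.
The closest fraction with denominator <= 8 is either p_2/q_2 or the intermediate fraction (k*p_2 + p_1)/(k*q_2 + q_1) with the largest k >= 1 whose denominator stays <= 8; these approach x as k grows, and every other convergent or intermediate fraction in range is farther away.
Largest k: floor((8 - q_1)/q_2) = floor((8 - 1)/8) = 0.
Since k = 0, no intermediate fraction beyond p_2/q_2 has denominator <= 8, so the convergent 31/8 is the closest (its error is |190*8 - 31*49|/(49*8) = 1/392).

31/8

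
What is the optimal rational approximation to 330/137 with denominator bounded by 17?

41/17

Expand x = 330/137 as a continued fraction with the Euclidean algorithm:
  330 = 2*137 + 56, so a_0 = 2.
  137 = 2*56 + 25, so a_1 = 2.
  56 = 2*25 + 6, so a_2 = 2.
  25 = 4*6 + 1, so a_3 = 4.
  6 = 6*1 + 0, so a_4 = 6.
so x = [2; 2, 2, 4, 6].
Convergents (p_i = a_i*p_{i-1} + p_{i-2}, q_i = a_i*q_{i-1} + q_{i-2} with p_{-2}=0, p_{-1}=1, q_{-2}=1, q_{-1}=0), until the denominator exceeds 17:
  i=0: a_0=2, p_0 = 2*1 + 0 = 2, q_0 = 2*0 + 1 = 1.
  i=1: a_1=2, p_1 = 2*2 + 1 = 5, q_1 = 2*1 + 0 = 2.
  i=2: a_2=2, p_2 = 2*5 + 2 = 12, q_2 = 2*2 + 1 = 5.
  i=3: a_3=4, p_3 = 4*12 + 5 = 53, q_3 = 4*5 + 2 = 22.
q_3 = 22 > 17, so the last convergent with denominator <= 17 is p_2/q_2 = 12/5.
The closest fraction with denominator <= 17 is either p_2/q_2 or the intermediate fraction (k*p_2 + p_1)/(k*q_2 + q_1) with the largest k >= 1 whose denominator stays <= 17; these approach x as k grows, and every other convergent or intermediate fraction in range is farther away.
Largest k: floor((17 - q_1)/q_2) = floor((17 - 2)/5) = 3.
That gives (3*12 + 5)/(3*5 + 2) = 41/17.
Compare the errors: |x - 12/5| = |330*5 - 12*137|/(137*5) = 6/685, and |x - 41/17| = |330*17 - 41*137|/(137*17) = 7/2329.
Cross-multiplying, 7*685 = 4795 < 13974 = 6*2329, so 7/2329 is smaller: the intermediate fraction 41/17 is closer to x than 12/5.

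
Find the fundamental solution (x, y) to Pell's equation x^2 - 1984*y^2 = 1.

(x, y) = (4620799, 103740)

First expand sqrt(1984) as a continued fraction. With x_i = (sqrt(1984) + m_i)/d_i and (m_0, d_0) = (0, 1): a_0 = floor(sqrt(1984)) = 44, since 44^2 = 1936 <= 1984 < 2025 = 45^2.
Iterate m_{i+1} = d_i*a_i - m_i, d_{i+1} = (1984 - m_{i+1}^2)/d_i, a_{i+1} = floor((a_0 + m_{i+1})/d_{i+1}):
  m_1 = 1*44 - 0 = 44, d_1 = (1984 - 44^2)/1 = 48/1 = 48, a_1 = floor((44 + 44)/48) = 1.
  m_2 = 48*1 - 44 = 4, d_2 = (1984 - 4^2)/48 = 1968/48 = 41, a_2 = floor((44 + 4)/41) = 1.
  m_3 = 41*1 - 4 = 37, d_3 = (1984 - 37^2)/41 = 615/41 = 15, a_3 = floor((44 + 37)/15) = 5.
  m_4 = 15*5 - 37 = 38, d_4 = (1984 - 38^2)/15 = 540/15 = 36, a_4 = floor((44 + 38)/36) = 2.
  m_5 = 36*2 - 38 = 34, d_5 = (1984 - 34^2)/36 = 828/36 = 23, a_5 = floor((44 + 34)/23) = 3.
  m_6 = 23*3 - 34 = 35, d_6 = (1984 - 35^2)/23 = 759/23 = 33, a_6 = floor((44 + 35)/33) = 2.
  m_7 = 33*2 - 35 = 31, d_7 = (1984 - 31^2)/33 = 1023/33 = 31, a_7 = floor((44 + 31)/31) = 2.
  m_8 = 31*2 - 31 = 31, d_8 = (1984 - 31^2)/31 = 1023/31 = 33, a_8 = floor((44 + 31)/33) = 2.
  m_9 = 33*2 - 31 = 35, d_9 = (1984 - 35^2)/33 = 759/33 = 23, a_9 = floor((44 + 35)/23) = 3.
  m_10 = 23*3 - 35 = 34, d_10 = (1984 - 34^2)/23 = 828/23 = 36, a_10 = floor((44 + 34)/36) = 2.
  m_11 = 36*2 - 34 = 38, d_11 = (1984 - 38^2)/36 = 540/36 = 15, a_11 = floor((44 + 38)/15) = 5.
  m_12 = 15*5 - 38 = 37, d_12 = (1984 - 37^2)/15 = 615/15 = 41, a_12 = floor((44 + 37)/41) = 1.
  m_13 = 41*1 - 37 = 4, d_13 = (1984 - 4^2)/41 = 1968/41 = 48, a_13 = floor((44 + 4)/48) = 1.
  m_14 = 48*1 - 4 = 44, d_14 = (1984 - 44^2)/48 = 48/48 = 1, a_14 = floor((44 + 44)/1) = 88.
  m_15 = 1*88 - 44 = 44, d_15 = (1984 - 44^2)/1 = 48/1 = 48: (m_15, d_15) = (m_1, d_1) = (44, 48), so from here the quotients repeat a_1, ..., a_14; the period length is 14.
So sqrt(1984) = [44; (1, 1, 5, 2, 3, 2, 2, 2, 3, 2, 5, 1, 1, 88)] with period length k = 14.
k is even, so the fundamental solution of x^2 - 1984y^2 = 1 is (p_{k-1}, q_{k-1}) = (p_13, q_13); compute convergents through index 13.
Convergents (p_i = a_i*p_{i-1} + p_{i-2}, q_i = a_i*q_{i-1} + q_{i-2} with p_{-2}=0, p_{-1}=1, q_{-2}=1, q_{-1}=0):
  i=0: a_0=44, p_0 = 44*1 + 0 = 44, q_0 = 44*0 + 1 = 1.
  i=1: a_1=1, p_1 = 1*44 + 1 = 45, q_1 = 1*1 + 0 = 1.
  i=2: a_2=1, p_2 = 1*45 + 44 = 89, q_2 = 1*1 + 1 = 2.
  i=3: a_3=5, p_3 = 5*89 + 45 = 490, q_3 = 5*2 + 1 = 11.
  i=4: a_4=2, p_4 = 2*490 + 89 = 1069, q_4 = 2*11 + 2 = 24.
  i=5: a_5=3, p_5 = 3*1069 + 490 = 3697, q_5 = 3*24 + 11 = 83.
  i=6: a_6=2, p_6 = 2*3697 + 1069 = 8463, q_6 = 2*83 + 24 = 190.
  i=7: a_7=2, p_7 = 2*8463 + 3697 = 20623, q_7 = 2*190 + 83 = 463.
  i=8: a_8=2, p_8 = 2*20623 + 8463 = 49709, q_8 = 2*463 + 190 = 1116.
  i=9: a_9=3, p_9 = 3*49709 + 20623 = 169750, q_9 = 3*1116 + 463 = 3811.
  i=10: a_10=2, p_10 = 2*169750 + 49709 = 389209, q_10 = 2*3811 + 1116 = 8738.
  i=11: a_11=5, p_11 = 5*389209 + 169750 = 2115795, q_11 = 5*8738 + 3811 = 47501.
  i=12: a_12=1, p_12 = 1*2115795 + 389209 = 2505004, q_12 = 1*47501 + 8738 = 56239.
  i=13: a_13=1, p_13 = 1*2505004 + 2115795 = 4620799, q_13 = 1*56239 + 47501 = 103740.
Check: 4620799^2 - 1984*103740^2 = 21351783398401 - 21351783398400 = 1, so (x, y) = (4620799, 103740) solves the equation, and by the theorem it is the least positive solution.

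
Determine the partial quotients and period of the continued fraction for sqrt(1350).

[36; (1, 2, 1, 7, 2, 2, 2, 7, 1, 2, 1, 72)]

Write x_i = (sqrt(1350) + m_i)/d_i with (m_0, d_0) = (0, 1). a_0 = floor(sqrt(1350)) = 36, since 36^2 = 1296 <= 1350 < 1369 = 37^2.
Iterate m_{i+1} = d_i*a_i - m_i, d_{i+1} = (1350 - m_{i+1}^2)/d_i, a_{i+1} = floor((a_0 + m_{i+1})/d_{i+1}):
  m_1 = 1*36 - 0 = 36, d_1 = (1350 - 36^2)/1 = 54/1 = 54, a_1 = floor((36 + 36)/54) = 1.
  m_2 = 54*1 - 36 = 18, d_2 = (1350 - 18^2)/54 = 1026/54 = 19, a_2 = floor((36 + 18)/19) = 2.
  m_3 = 19*2 - 18 = 20, d_3 = (1350 - 20^2)/19 = 950/19 = 50, a_3 = floor((36 + 20)/50) = 1.
  m_4 = 50*1 - 20 = 30, d_4 = (1350 - 30^2)/50 = 450/50 = 9, a_4 = floor((36 + 30)/9) = 7.
  m_5 = 9*7 - 30 = 33, d_5 = (1350 - 33^2)/9 = 261/9 = 29, a_5 = floor((36 + 33)/29) = 2.
  m_6 = 29*2 - 33 = 25, d_6 = (1350 - 25^2)/29 = 725/29 = 25, a_6 = floor((36 + 25)/25) = 2.
  m_7 = 25*2 - 25 = 25, d_7 = (1350 - 25^2)/25 = 725/25 = 29, a_7 = floor((36 + 25)/29) = 2.
  m_8 = 29*2 - 25 = 33, d_8 = (1350 - 33^2)/29 = 261/29 = 9, a_8 = floor((36 + 33)/9) = 7.
  m_9 = 9*7 - 33 = 30, d_9 = (1350 - 30^2)/9 = 450/9 = 50, a_9 = floor((36 + 30)/50) = 1.
  m_10 = 50*1 - 30 = 20, d_10 = (1350 - 20^2)/50 = 950/50 = 19, a_10 = floor((36 + 20)/19) = 2.
  m_11 = 19*2 - 20 = 18, d_11 = (1350 - 18^2)/19 = 1026/19 = 54, a_11 = floor((36 + 18)/54) = 1.
  m_12 = 54*1 - 18 = 36, d_12 = (1350 - 36^2)/54 = 54/54 = 1, a_12 = floor((36 + 36)/1) = 72.
  m_13 = 1*72 - 36 = 36, d_13 = (1350 - 36^2)/1 = 54/1 = 54: (m_13, d_13) = (m_1, d_1) = (36, 54), so from here the quotients repeat a_1, ..., a_12; the period length is 12.
Hence the expansion of sqrt(1350) is a_0 = 36 followed by the repeating block 1, 2, 1, 7, 2, 2, 2, 7, 1, 2, 1, 72 (period 12).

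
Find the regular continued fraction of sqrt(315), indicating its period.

[17; (1, 2, 1, 34)]

Write x_i = (sqrt(315) + m_i)/d_i with (m_0, d_0) = (0, 1). a_0 = floor(sqrt(315)) = 17, since 17^2 = 289 <= 315 < 324 = 18^2.
Iterate m_{i+1} = d_i*a_i - m_i, d_{i+1} = (315 - m_{i+1}^2)/d_i, a_{i+1} = floor((a_0 + m_{i+1})/d_{i+1}):
  m_1 = 1*17 - 0 = 17, d_1 = (315 - 17^2)/1 = 26/1 = 26, a_1 = floor((17 + 17)/26) = 1.
  m_2 = 26*1 - 17 = 9, d_2 = (315 - 9^2)/26 = 234/26 = 9, a_2 = floor((17 + 9)/9) = 2.
  m_3 = 9*2 - 9 = 9, d_3 = (315 - 9^2)/9 = 234/9 = 26, a_3 = floor((17 + 9)/26) = 1.
  m_4 = 26*1 - 9 = 17, d_4 = (315 - 17^2)/26 = 26/26 = 1, a_4 = floor((17 + 17)/1) = 34.
  m_5 = 1*34 - 17 = 17, d_5 = (315 - 17^2)/1 = 26/1 = 26: (m_5, d_5) = (m_1, d_1) = (17, 26), so from here the quotients repeat a_1, ..., a_4; the period length is 4.
Hence the expansion of sqrt(315) is a_0 = 17 followed by the repeating block 1, 2, 1, 34 (period 4).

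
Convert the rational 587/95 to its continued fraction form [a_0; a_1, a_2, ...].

[6; 5, 1, 1, 2, 3]

Run the Euclidean algorithm on 587 and 95; the successive quotients are the partial quotients a_0, a_1, ... (each step inverts the fractional part left over by the previous one):
  587 = 6*95 + 17, so a_0 = 6.
  95 = 5*17 + 10, so a_1 = 5.
  17 = 1*10 + 7, so a_2 = 1.
  10 = 1*7 + 3, so a_3 = 1.
  7 = 2*3 + 1, so a_4 = 2.
  3 = 3*1 + 0, so a_5 = 3.
The remainder reaches 0 after 6 divisions, so the expansion has 6 partial quotients, read off in order.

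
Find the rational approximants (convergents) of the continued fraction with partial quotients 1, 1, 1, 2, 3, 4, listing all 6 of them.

1/1, 2/1, 3/2, 8/5, 27/17, 116/73

Using the convergent recurrence p_i = a_i*p_{i-1} + p_{i-2}, q_i = a_i*q_{i-1} + q_{i-2} with p_{-2}=0, p_{-1}=1, q_{-2}=1, q_{-1}=0:
  i=0: a_0=1, p_0 = 1*1 + 0 = 1, q_0 = 1*0 + 1 = 1.
  i=1: a_1=1, p_1 = 1*1 + 1 = 2, q_1 = 1*1 + 0 = 1.
  i=2: a_2=1, p_2 = 1*2 + 1 = 3, q_2 = 1*1 + 1 = 2.
  i=3: a_3=2, p_3 = 2*3 + 2 = 8, q_3 = 2*2 + 1 = 5.
  i=4: a_4=3, p_4 = 3*8 + 3 = 27, q_4 = 3*5 + 2 = 17.
  i=5: a_5=4, p_5 = 4*27 + 8 = 116, q_5 = 4*17 + 5 = 73.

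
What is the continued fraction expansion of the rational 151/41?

[3; 1, 2, 6, 2]

Run the Euclidean algorithm on 151 and 41; the successive quotients are the partial quotients a_0, a_1, ... (each step inverts the fractional part left over by the previous one):
  151 = 3*41 + 28, so a_0 = 3.
  41 = 1*28 + 13, so a_1 = 1.
  28 = 2*13 + 2, so a_2 = 2.
  13 = 6*2 + 1, so a_3 = 6.
  2 = 2*1 + 0, so a_4 = 2.
The remainder reaches 0 after 5 divisions, so the expansion has 5 partial quotients, read off in order.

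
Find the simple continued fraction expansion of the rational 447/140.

[3; 5, 5, 2, 2]

Run the Euclidean algorithm on 447 and 140; the successive quotients are the partial quotients a_0, a_1, ... (each step inverts the fractional part left over by the previous one):
  447 = 3*140 + 27, so a_0 = 3.
  140 = 5*27 + 5, so a_1 = 5.
  27 = 5*5 + 2, so a_2 = 5.
  5 = 2*2 + 1, so a_3 = 2.
  2 = 2*1 + 0, so a_4 = 2.
The remainder reaches 0 after 5 divisions, so the expansion has 5 partial quotients, read off in order.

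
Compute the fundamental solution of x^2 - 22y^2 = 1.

(x, y) = (197, 42)

First expand sqrt(22) as a continued fraction. With x_i = (sqrt(22) + m_i)/d_i and (m_0, d_0) = (0, 1): a_0 = floor(sqrt(22)) = 4, since 4^2 = 16 <= 22 < 25 = 5^2.
Iterate m_{i+1} = d_i*a_i - m_i, d_{i+1} = (22 - m_{i+1}^2)/d_i, a_{i+1} = floor((a_0 + m_{i+1})/d_{i+1}):
  m_1 = 1*4 - 0 = 4, d_1 = (22 - 4^2)/1 = 6/1 = 6, a_1 = floor((4 + 4)/6) = 1.
  m_2 = 6*1 - 4 = 2, d_2 = (22 - 2^2)/6 = 18/6 = 3, a_2 = floor((4 + 2)/3) = 2.
  m_3 = 3*2 - 2 = 4, d_3 = (22 - 4^2)/3 = 6/3 = 2, a_3 = floor((4 + 4)/2) = 4.
  m_4 = 2*4 - 4 = 4, d_4 = (22 - 4^2)/2 = 6/2 = 3, a_4 = floor((4 + 4)/3) = 2.
  m_5 = 3*2 - 4 = 2, d_5 = (22 - 2^2)/3 = 18/3 = 6, a_5 = floor((4 + 2)/6) = 1.
  m_6 = 6*1 - 2 = 4, d_6 = (22 - 4^2)/6 = 6/6 = 1, a_6 = floor((4 + 4)/1) = 8.
  m_7 = 1*8 - 4 = 4, d_7 = (22 - 4^2)/1 = 6/1 = 6: (m_7, d_7) = (m_1, d_1) = (4, 6), so from here the quotients repeat a_1, ..., a_6; the period length is 6.
So sqrt(22) = [4; (1, 2, 4, 2, 1, 8)] with period length k = 6.
k is even, so the fundamental solution of x^2 - 22y^2 = 1 is (p_{k-1}, q_{k-1}) = (p_5, q_5); compute convergents through index 5.
Convergents (p_i = a_i*p_{i-1} + p_{i-2}, q_i = a_i*q_{i-1} + q_{i-2} with p_{-2}=0, p_{-1}=1, q_{-2}=1, q_{-1}=0):
  i=0: a_0=4, p_0 = 4*1 + 0 = 4, q_0 = 4*0 + 1 = 1.
  i=1: a_1=1, p_1 = 1*4 + 1 = 5, q_1 = 1*1 + 0 = 1.
  i=2: a_2=2, p_2 = 2*5 + 4 = 14, q_2 = 2*1 + 1 = 3.
  i=3: a_3=4, p_3 = 4*14 + 5 = 61, q_3 = 4*3 + 1 = 13.
  i=4: a_4=2, p_4 = 2*61 + 14 = 136, q_4 = 2*13 + 3 = 29.
  i=5: a_5=1, p_5 = 1*136 + 61 = 197, q_5 = 1*29 + 13 = 42.
Check: 197^2 - 22*42^2 = 38809 - 38808 = 1, so (x, y) = (197, 42) solves the equation, and by the theorem it is the least positive solution.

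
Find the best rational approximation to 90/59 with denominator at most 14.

20/13

Expand x = 90/59 as a continued fraction with the Euclidean algorithm:
  90 = 1*59 + 31, so a_0 = 1.
  59 = 1*31 + 28, so a_1 = 1.
  31 = 1*28 + 3, so a_2 = 1.
  28 = 9*3 + 1, so a_3 = 9.
  3 = 3*1 + 0, so a_4 = 3.
so x = [1; 1, 1, 9, 3].
Convergents (p_i = a_i*p_{i-1} + p_{i-2}, q_i = a_i*q_{i-1} + q_{i-2} with p_{-2}=0, p_{-1}=1, q_{-2}=1, q_{-1}=0), until the denominator exceeds 14:
  i=0: a_0=1, p_0 = 1*1 + 0 = 1, q_0 = 1*0 + 1 = 1.
  i=1: a_1=1, p_1 = 1*1 + 1 = 2, q_1 = 1*1 + 0 = 1.
  i=2: a_2=1, p_2 = 1*2 + 1 = 3, q_2 = 1*1 + 1 = 2.
  i=3: a_3=9, p_3 = 9*3 + 2 = 29, q_3 = 9*2 + 1 = 19.
q_3 = 19 > 14, so the last convergent with denominator <= 14 is p_2/q_2 = 3/2.
The closest fraction with denominator <= 14 is either p_2/q_2 or the intermediate fraction (k*p_2 + p_1)/(k*q_2 + q_1) with the largest k >= 1 whose denominator stays <= 14; these approach x as k grows, and every other convergent or intermediate fraction in range is farther away.
Largest k: floor((14 - q_1)/q_2) = floor((14 - 1)/2) = 6.
That gives (6*3 + 2)/(6*2 + 1) = 20/13.
Compare the errors: |x - 3/2| = |90*2 - 3*59|/(59*2) = 3/118, and |x - 20/13| = |90*13 - 20*59|/(59*13) = 10/767.
Cross-multiplying, 10*118 = 1180 < 2301 = 3*767, so 10/767 is smaller: the intermediate fraction 20/13 is closer to x than 3/2.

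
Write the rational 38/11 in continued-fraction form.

Run the Euclidean algorithm on 38 and 11; the successive quotients are the partial quotients a_0, a_1, ... (each step inverts the fractional part left over by the previous one):
  38 = 3*11 + 5, so a_0 = 3.
  11 = 2*5 + 1, so a_1 = 2.
  5 = 5*1 + 0, so a_2 = 5.
The remainder reaches 0 after 3 divisions, so the expansion has 3 partial quotients, read off in order.

[3; 2, 5]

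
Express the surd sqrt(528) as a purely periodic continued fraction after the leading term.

Write x_i = (sqrt(528) + m_i)/d_i with (m_0, d_0) = (0, 1). a_0 = floor(sqrt(528)) = 22, since 22^2 = 484 <= 528 < 529 = 23^2.
Iterate m_{i+1} = d_i*a_i - m_i, d_{i+1} = (528 - m_{i+1}^2)/d_i, a_{i+1} = floor((a_0 + m_{i+1})/d_{i+1}):
  m_1 = 1*22 - 0 = 22, d_1 = (528 - 22^2)/1 = 44/1 = 44, a_1 = floor((22 + 22)/44) = 1.
  m_2 = 44*1 - 22 = 22, d_2 = (528 - 22^2)/44 = 44/44 = 1, a_2 = floor((22 + 22)/1) = 44.
  m_3 = 1*44 - 22 = 22, d_3 = (528 - 22^2)/1 = 44/1 = 44: (m_3, d_3) = (m_1, d_1) = (22, 44), so from here the quotients repeat a_1, a_2; the period length is 2.
Hence the expansion of sqrt(528) is a_0 = 22 followed by the repeating block 1, 44 (period 2).

[22; (1, 44)]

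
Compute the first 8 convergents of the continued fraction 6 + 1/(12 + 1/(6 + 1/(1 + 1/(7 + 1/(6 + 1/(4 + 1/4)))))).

Using the convergent recurrence p_i = a_i*p_{i-1} + p_{i-2}, q_i = a_i*q_{i-1} + q_{i-2} with p_{-2}=0, p_{-1}=1, q_{-2}=1, q_{-1}=0:
  i=0: a_0=6, p_0 = 6*1 + 0 = 6, q_0 = 6*0 + 1 = 1.
  i=1: a_1=12, p_1 = 12*6 + 1 = 73, q_1 = 12*1 + 0 = 12.
  i=2: a_2=6, p_2 = 6*73 + 6 = 444, q_2 = 6*12 + 1 = 73.
  i=3: a_3=1, p_3 = 1*444 + 73 = 517, q_3 = 1*73 + 12 = 85.
  i=4: a_4=7, p_4 = 7*517 + 444 = 4063, q_4 = 7*85 + 73 = 668.
  i=5: a_5=6, p_5 = 6*4063 + 517 = 24895, q_5 = 6*668 + 85 = 4093.
  i=6: a_6=4, p_6 = 4*24895 + 4063 = 103643, q_6 = 4*4093 + 668 = 17040.
  i=7: a_7=4, p_7 = 4*103643 + 24895 = 439467, q_7 = 4*17040 + 4093 = 72253.

6/1, 73/12, 444/73, 517/85, 4063/668, 24895/4093, 103643/17040, 439467/72253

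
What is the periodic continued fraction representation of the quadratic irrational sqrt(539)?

[23; (4, 1, 1, 1, 1, 1, 4, 46)]

Write x_i = (sqrt(539) + m_i)/d_i with (m_0, d_0) = (0, 1). a_0 = floor(sqrt(539)) = 23, since 23^2 = 529 <= 539 < 576 = 24^2.
Iterate m_{i+1} = d_i*a_i - m_i, d_{i+1} = (539 - m_{i+1}^2)/d_i, a_{i+1} = floor((a_0 + m_{i+1})/d_{i+1}):
  m_1 = 1*23 - 0 = 23, d_1 = (539 - 23^2)/1 = 10/1 = 10, a_1 = floor((23 + 23)/10) = 4.
  m_2 = 10*4 - 23 = 17, d_2 = (539 - 17^2)/10 = 250/10 = 25, a_2 = floor((23 + 17)/25) = 1.
  m_3 = 25*1 - 17 = 8, d_3 = (539 - 8^2)/25 = 475/25 = 19, a_3 = floor((23 + 8)/19) = 1.
  m_4 = 19*1 - 8 = 11, d_4 = (539 - 11^2)/19 = 418/19 = 22, a_4 = floor((23 + 11)/22) = 1.
  m_5 = 22*1 - 11 = 11, d_5 = (539 - 11^2)/22 = 418/22 = 19, a_5 = floor((23 + 11)/19) = 1.
  m_6 = 19*1 - 11 = 8, d_6 = (539 - 8^2)/19 = 475/19 = 25, a_6 = floor((23 + 8)/25) = 1.
  m_7 = 25*1 - 8 = 17, d_7 = (539 - 17^2)/25 = 250/25 = 10, a_7 = floor((23 + 17)/10) = 4.
  m_8 = 10*4 - 17 = 23, d_8 = (539 - 23^2)/10 = 10/10 = 1, a_8 = floor((23 + 23)/1) = 46.
  m_9 = 1*46 - 23 = 23, d_9 = (539 - 23^2)/1 = 10/1 = 10: (m_9, d_9) = (m_1, d_1) = (23, 10), so from here the quotients repeat a_1, ..., a_8; the period length is 8.
Hence the expansion of sqrt(539) is a_0 = 23 followed by the repeating block 4, 1, 1, 1, 1, 1, 4, 46 (period 8).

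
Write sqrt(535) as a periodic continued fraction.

[23; (7, 1, 2, 4, 1, 3, 1, 4, 2, 1, 7, 46)]

Write x_i = (sqrt(535) + m_i)/d_i with (m_0, d_0) = (0, 1). a_0 = floor(sqrt(535)) = 23, since 23^2 = 529 <= 535 < 576 = 24^2.
Iterate m_{i+1} = d_i*a_i - m_i, d_{i+1} = (535 - m_{i+1}^2)/d_i, a_{i+1} = floor((a_0 + m_{i+1})/d_{i+1}):
  m_1 = 1*23 - 0 = 23, d_1 = (535 - 23^2)/1 = 6/1 = 6, a_1 = floor((23 + 23)/6) = 7.
  m_2 = 6*7 - 23 = 19, d_2 = (535 - 19^2)/6 = 174/6 = 29, a_2 = floor((23 + 19)/29) = 1.
  m_3 = 29*1 - 19 = 10, d_3 = (535 - 10^2)/29 = 435/29 = 15, a_3 = floor((23 + 10)/15) = 2.
  m_4 = 15*2 - 10 = 20, d_4 = (535 - 20^2)/15 = 135/15 = 9, a_4 = floor((23 + 20)/9) = 4.
  m_5 = 9*4 - 20 = 16, d_5 = (535 - 16^2)/9 = 279/9 = 31, a_5 = floor((23 + 16)/31) = 1.
  m_6 = 31*1 - 16 = 15, d_6 = (535 - 15^2)/31 = 310/31 = 10, a_6 = floor((23 + 15)/10) = 3.
  m_7 = 10*3 - 15 = 15, d_7 = (535 - 15^2)/10 = 310/10 = 31, a_7 = floor((23 + 15)/31) = 1.
  m_8 = 31*1 - 15 = 16, d_8 = (535 - 16^2)/31 = 279/31 = 9, a_8 = floor((23 + 16)/9) = 4.
  m_9 = 9*4 - 16 = 20, d_9 = (535 - 20^2)/9 = 135/9 = 15, a_9 = floor((23 + 20)/15) = 2.
  m_10 = 15*2 - 20 = 10, d_10 = (535 - 10^2)/15 = 435/15 = 29, a_10 = floor((23 + 10)/29) = 1.
  m_11 = 29*1 - 10 = 19, d_11 = (535 - 19^2)/29 = 174/29 = 6, a_11 = floor((23 + 19)/6) = 7.
  m_12 = 6*7 - 19 = 23, d_12 = (535 - 23^2)/6 = 6/6 = 1, a_12 = floor((23 + 23)/1) = 46.
  m_13 = 1*46 - 23 = 23, d_13 = (535 - 23^2)/1 = 6/1 = 6: (m_13, d_13) = (m_1, d_1) = (23, 6), so from here the quotients repeat a_1, ..., a_12; the period length is 12.
Hence the expansion of sqrt(535) is a_0 = 23 followed by the repeating block 7, 1, 2, 4, 1, 3, 1, 4, 2, 1, 7, 46 (period 12).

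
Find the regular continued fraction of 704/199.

[3; 1, 1, 6, 7, 2]

Run the Euclidean algorithm on 704 and 199; the successive quotients are the partial quotients a_0, a_1, ... (each step inverts the fractional part left over by the previous one):
  704 = 3*199 + 107, so a_0 = 3.
  199 = 1*107 + 92, so a_1 = 1.
  107 = 1*92 + 15, so a_2 = 1.
  92 = 6*15 + 2, so a_3 = 6.
  15 = 7*2 + 1, so a_4 = 7.
  2 = 2*1 + 0, so a_5 = 2.
The remainder reaches 0 after 6 divisions, so the expansion has 6 partial quotients, read off in order.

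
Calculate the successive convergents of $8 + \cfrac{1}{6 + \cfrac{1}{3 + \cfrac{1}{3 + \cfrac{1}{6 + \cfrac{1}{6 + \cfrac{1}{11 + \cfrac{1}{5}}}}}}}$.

Using the convergent recurrence p_i = a_i*p_{i-1} + p_{i-2}, q_i = a_i*q_{i-1} + q_{i-2} with p_{-2}=0, p_{-1}=1, q_{-2}=1, q_{-1}=0:
  i=0: a_0=8, p_0 = 8*1 + 0 = 8, q_0 = 8*0 + 1 = 1.
  i=1: a_1=6, p_1 = 6*8 + 1 = 49, q_1 = 6*1 + 0 = 6.
  i=2: a_2=3, p_2 = 3*49 + 8 = 155, q_2 = 3*6 + 1 = 19.
  i=3: a_3=3, p_3 = 3*155 + 49 = 514, q_3 = 3*19 + 6 = 63.
  i=4: a_4=6, p_4 = 6*514 + 155 = 3239, q_4 = 6*63 + 19 = 397.
  i=5: a_5=6, p_5 = 6*3239 + 514 = 19948, q_5 = 6*397 + 63 = 2445.
  i=6: a_6=11, p_6 = 11*19948 + 3239 = 222667, q_6 = 11*2445 + 397 = 27292.
  i=7: a_7=5, p_7 = 5*222667 + 19948 = 1133283, q_7 = 5*27292 + 2445 = 138905.

8/1, 49/6, 155/19, 514/63, 3239/397, 19948/2445, 222667/27292, 1133283/138905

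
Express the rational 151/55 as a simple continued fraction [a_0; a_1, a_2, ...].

Run the Euclidean algorithm on 151 and 55; the successive quotients are the partial quotients a_0, a_1, ... (each step inverts the fractional part left over by the previous one):
  151 = 2*55 + 41, so a_0 = 2.
  55 = 1*41 + 14, so a_1 = 1.
  41 = 2*14 + 13, so a_2 = 2.
  14 = 1*13 + 1, so a_3 = 1.
  13 = 13*1 + 0, so a_4 = 13.
The remainder reaches 0 after 5 divisions, so the expansion has 5 partial quotients, read off in order.

[2; 1, 2, 1, 13]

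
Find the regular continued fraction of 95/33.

[2; 1, 7, 4]

Run the Euclidean algorithm on 95 and 33; the successive quotients are the partial quotients a_0, a_1, ... (each step inverts the fractional part left over by the previous one):
  95 = 2*33 + 29, so a_0 = 2.
  33 = 1*29 + 4, so a_1 = 1.
  29 = 7*4 + 1, so a_2 = 7.
  4 = 4*1 + 0, so a_3 = 4.
The remainder reaches 0 after 4 divisions, so the expansion has 4 partial quotients, read off in order.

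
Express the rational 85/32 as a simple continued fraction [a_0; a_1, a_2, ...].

Run the Euclidean algorithm on 85 and 32; the successive quotients are the partial quotients a_0, a_1, ... (each step inverts the fractional part left over by the previous one):
  85 = 2*32 + 21, so a_0 = 2.
  32 = 1*21 + 11, so a_1 = 1.
  21 = 1*11 + 10, so a_2 = 1.
  11 = 1*10 + 1, so a_3 = 1.
  10 = 10*1 + 0, so a_4 = 10.
The remainder reaches 0 after 5 divisions, so the expansion has 5 partial quotients, read off in order.

[2; 1, 1, 1, 10]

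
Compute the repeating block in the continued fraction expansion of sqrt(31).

[5; (1, 1, 3, 5, 3, 1, 1, 10)]

Write x_i = (sqrt(31) + m_i)/d_i with (m_0, d_0) = (0, 1). a_0 = floor(sqrt(31)) = 5, since 5^2 = 25 <= 31 < 36 = 6^2.
Iterate m_{i+1} = d_i*a_i - m_i, d_{i+1} = (31 - m_{i+1}^2)/d_i, a_{i+1} = floor((a_0 + m_{i+1})/d_{i+1}):
  m_1 = 1*5 - 0 = 5, d_1 = (31 - 5^2)/1 = 6/1 = 6, a_1 = floor((5 + 5)/6) = 1.
  m_2 = 6*1 - 5 = 1, d_2 = (31 - 1^2)/6 = 30/6 = 5, a_2 = floor((5 + 1)/5) = 1.
  m_3 = 5*1 - 1 = 4, d_3 = (31 - 4^2)/5 = 15/5 = 3, a_3 = floor((5 + 4)/3) = 3.
  m_4 = 3*3 - 4 = 5, d_4 = (31 - 5^2)/3 = 6/3 = 2, a_4 = floor((5 + 5)/2) = 5.
  m_5 = 2*5 - 5 = 5, d_5 = (31 - 5^2)/2 = 6/2 = 3, a_5 = floor((5 + 5)/3) = 3.
  m_6 = 3*3 - 5 = 4, d_6 = (31 - 4^2)/3 = 15/3 = 5, a_6 = floor((5 + 4)/5) = 1.
  m_7 = 5*1 - 4 = 1, d_7 = (31 - 1^2)/5 = 30/5 = 6, a_7 = floor((5 + 1)/6) = 1.
  m_8 = 6*1 - 1 = 5, d_8 = (31 - 5^2)/6 = 6/6 = 1, a_8 = floor((5 + 5)/1) = 10.
  m_9 = 1*10 - 5 = 5, d_9 = (31 - 5^2)/1 = 6/1 = 6: (m_9, d_9) = (m_1, d_1) = (5, 6), so from here the quotients repeat a_1, ..., a_8; the period length is 8.
Hence the expansion of sqrt(31) is a_0 = 5 followed by the repeating block 1, 1, 3, 5, 3, 1, 1, 10 (period 8).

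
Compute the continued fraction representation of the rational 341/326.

Run the Euclidean algorithm on 341 and 326; the successive quotients are the partial quotients a_0, a_1, ... (each step inverts the fractional part left over by the previous one):
  341 = 1*326 + 15, so a_0 = 1.
  326 = 21*15 + 11, so a_1 = 21.
  15 = 1*11 + 4, so a_2 = 1.
  11 = 2*4 + 3, so a_3 = 2.
  4 = 1*3 + 1, so a_4 = 1.
  3 = 3*1 + 0, so a_5 = 3.
The remainder reaches 0 after 6 divisions, so the expansion has 6 partial quotients, read off in order.

[1; 21, 1, 2, 1, 3]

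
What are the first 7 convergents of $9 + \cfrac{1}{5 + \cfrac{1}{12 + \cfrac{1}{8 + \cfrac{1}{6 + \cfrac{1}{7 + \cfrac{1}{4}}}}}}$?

Using the convergent recurrence p_i = a_i*p_{i-1} + p_{i-2}, q_i = a_i*q_{i-1} + q_{i-2} with p_{-2}=0, p_{-1}=1, q_{-2}=1, q_{-1}=0:
  i=0: a_0=9, p_0 = 9*1 + 0 = 9, q_0 = 9*0 + 1 = 1.
  i=1: a_1=5, p_1 = 5*9 + 1 = 46, q_1 = 5*1 + 0 = 5.
  i=2: a_2=12, p_2 = 12*46 + 9 = 561, q_2 = 12*5 + 1 = 61.
  i=3: a_3=8, p_3 = 8*561 + 46 = 4534, q_3 = 8*61 + 5 = 493.
  i=4: a_4=6, p_4 = 6*4534 + 561 = 27765, q_4 = 6*493 + 61 = 3019.
  i=5: a_5=7, p_5 = 7*27765 + 4534 = 198889, q_5 = 7*3019 + 493 = 21626.
  i=6: a_6=4, p_6 = 4*198889 + 27765 = 823321, q_6 = 4*21626 + 3019 = 89523.

9/1, 46/5, 561/61, 4534/493, 27765/3019, 198889/21626, 823321/89523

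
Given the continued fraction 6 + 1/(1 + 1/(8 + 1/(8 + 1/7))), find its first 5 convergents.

Using the convergent recurrence p_i = a_i*p_{i-1} + p_{i-2}, q_i = a_i*q_{i-1} + q_{i-2} with p_{-2}=0, p_{-1}=1, q_{-2}=1, q_{-1}=0:
  i=0: a_0=6, p_0 = 6*1 + 0 = 6, q_0 = 6*0 + 1 = 1.
  i=1: a_1=1, p_1 = 1*6 + 1 = 7, q_1 = 1*1 + 0 = 1.
  i=2: a_2=8, p_2 = 8*7 + 6 = 62, q_2 = 8*1 + 1 = 9.
  i=3: a_3=8, p_3 = 8*62 + 7 = 503, q_3 = 8*9 + 1 = 73.
  i=4: a_4=7, p_4 = 7*503 + 62 = 3583, q_4 = 7*73 + 9 = 520.

6/1, 7/1, 62/9, 503/73, 3583/520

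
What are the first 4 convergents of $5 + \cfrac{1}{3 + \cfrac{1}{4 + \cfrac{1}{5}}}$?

5/1, 16/3, 69/13, 361/68

Using the convergent recurrence p_i = a_i*p_{i-1} + p_{i-2}, q_i = a_i*q_{i-1} + q_{i-2} with p_{-2}=0, p_{-1}=1, q_{-2}=1, q_{-1}=0:
  i=0: a_0=5, p_0 = 5*1 + 0 = 5, q_0 = 5*0 + 1 = 1.
  i=1: a_1=3, p_1 = 3*5 + 1 = 16, q_1 = 3*1 + 0 = 3.
  i=2: a_2=4, p_2 = 4*16 + 5 = 69, q_2 = 4*3 + 1 = 13.
  i=3: a_3=5, p_3 = 5*69 + 16 = 361, q_3 = 5*13 + 3 = 68.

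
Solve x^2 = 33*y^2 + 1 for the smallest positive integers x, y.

(x, y) = (23, 4)

First expand sqrt(33) as a continued fraction. With x_i = (sqrt(33) + m_i)/d_i and (m_0, d_0) = (0, 1): a_0 = floor(sqrt(33)) = 5, since 5^2 = 25 <= 33 < 36 = 6^2.
Iterate m_{i+1} = d_i*a_i - m_i, d_{i+1} = (33 - m_{i+1}^2)/d_i, a_{i+1} = floor((a_0 + m_{i+1})/d_{i+1}):
  m_1 = 1*5 - 0 = 5, d_1 = (33 - 5^2)/1 = 8/1 = 8, a_1 = floor((5 + 5)/8) = 1.
  m_2 = 8*1 - 5 = 3, d_2 = (33 - 3^2)/8 = 24/8 = 3, a_2 = floor((5 + 3)/3) = 2.
  m_3 = 3*2 - 3 = 3, d_3 = (33 - 3^2)/3 = 24/3 = 8, a_3 = floor((5 + 3)/8) = 1.
  m_4 = 8*1 - 3 = 5, d_4 = (33 - 5^2)/8 = 8/8 = 1, a_4 = floor((5 + 5)/1) = 10.
  m_5 = 1*10 - 5 = 5, d_5 = (33 - 5^2)/1 = 8/1 = 8: (m_5, d_5) = (m_1, d_1) = (5, 8), so from here the quotients repeat a_1, ..., a_4; the period length is 4.
So sqrt(33) = [5; (1, 2, 1, 10)] with period length k = 4.
k is even, so the fundamental solution of x^2 - 33y^2 = 1 is (p_{k-1}, q_{k-1}) = (p_3, q_3); compute convergents through index 3.
Convergents (p_i = a_i*p_{i-1} + p_{i-2}, q_i = a_i*q_{i-1} + q_{i-2} with p_{-2}=0, p_{-1}=1, q_{-2}=1, q_{-1}=0):
  i=0: a_0=5, p_0 = 5*1 + 0 = 5, q_0 = 5*0 + 1 = 1.
  i=1: a_1=1, p_1 = 1*5 + 1 = 6, q_1 = 1*1 + 0 = 1.
  i=2: a_2=2, p_2 = 2*6 + 5 = 17, q_2 = 2*1 + 1 = 3.
  i=3: a_3=1, p_3 = 1*17 + 6 = 23, q_3 = 1*3 + 1 = 4.
Check: 23^2 - 33*4^2 = 529 - 528 = 1, so (x, y) = (23, 4) solves the equation, and by the theorem it is the least positive solution.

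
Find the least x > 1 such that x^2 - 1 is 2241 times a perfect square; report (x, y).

First expand sqrt(2241) as a continued fraction. With x_i = (sqrt(2241) + m_i)/d_i and (m_0, d_0) = (0, 1): a_0 = floor(sqrt(2241)) = 47, since 47^2 = 2209 <= 2241 < 2304 = 48^2.
Iterate m_{i+1} = d_i*a_i - m_i, d_{i+1} = (2241 - m_{i+1}^2)/d_i, a_{i+1} = floor((a_0 + m_{i+1})/d_{i+1}):
  m_1 = 1*47 - 0 = 47, d_1 = (2241 - 47^2)/1 = 32/1 = 32, a_1 = floor((47 + 47)/32) = 2.
  m_2 = 32*2 - 47 = 17, d_2 = (2241 - 17^2)/32 = 1952/32 = 61, a_2 = floor((47 + 17)/61) = 1.
  m_3 = 61*1 - 17 = 44, d_3 = (2241 - 44^2)/61 = 305/61 = 5, a_3 = floor((47 + 44)/5) = 18.
  m_4 = 5*18 - 44 = 46, d_4 = (2241 - 46^2)/5 = 125/5 = 25, a_4 = floor((47 + 46)/25) = 3.
  m_5 = 25*3 - 46 = 29, d_5 = (2241 - 29^2)/25 = 1400/25 = 56, a_5 = floor((47 + 29)/56) = 1.
  m_6 = 56*1 - 29 = 27, d_6 = (2241 - 27^2)/56 = 1512/56 = 27, a_6 = floor((47 + 27)/27) = 2.
  m_7 = 27*2 - 27 = 27, d_7 = (2241 - 27^2)/27 = 1512/27 = 56, a_7 = floor((47 + 27)/56) = 1.
  m_8 = 56*1 - 27 = 29, d_8 = (2241 - 29^2)/56 = 1400/56 = 25, a_8 = floor((47 + 29)/25) = 3.
  m_9 = 25*3 - 29 = 46, d_9 = (2241 - 46^2)/25 = 125/25 = 5, a_9 = floor((47 + 46)/5) = 18.
  m_10 = 5*18 - 46 = 44, d_10 = (2241 - 44^2)/5 = 305/5 = 61, a_10 = floor((47 + 44)/61) = 1.
  m_11 = 61*1 - 44 = 17, d_11 = (2241 - 17^2)/61 = 1952/61 = 32, a_11 = floor((47 + 17)/32) = 2.
  m_12 = 32*2 - 17 = 47, d_12 = (2241 - 47^2)/32 = 32/32 = 1, a_12 = floor((47 + 47)/1) = 94.
  m_13 = 1*94 - 47 = 47, d_13 = (2241 - 47^2)/1 = 32/1 = 32: (m_13, d_13) = (m_1, d_1) = (47, 32), so from here the quotients repeat a_1, ..., a_12; the period length is 12.
So sqrt(2241) = [47; (2, 1, 18, 3, 1, 2, 1, 3, 18, 1, 2, 94)] with period length k = 12.
k is even, so the fundamental solution of x^2 - 2241y^2 = 1 is (p_{k-1}, q_{k-1}) = (p_11, q_11); compute convergents through index 11.
Convergents (p_i = a_i*p_{i-1} + p_{i-2}, q_i = a_i*q_{i-1} + q_{i-2} with p_{-2}=0, p_{-1}=1, q_{-2}=1, q_{-1}=0):
  i=0: a_0=47, p_0 = 47*1 + 0 = 47, q_0 = 47*0 + 1 = 1.
  i=1: a_1=2, p_1 = 2*47 + 1 = 95, q_1 = 2*1 + 0 = 2.
  i=2: a_2=1, p_2 = 1*95 + 47 = 142, q_2 = 1*2 + 1 = 3.
  i=3: a_3=18, p_3 = 18*142 + 95 = 2651, q_3 = 18*3 + 2 = 56.
  i=4: a_4=3, p_4 = 3*2651 + 142 = 8095, q_4 = 3*56 + 3 = 171.
  i=5: a_5=1, p_5 = 1*8095 + 2651 = 10746, q_5 = 1*171 + 56 = 227.
  i=6: a_6=2, p_6 = 2*10746 + 8095 = 29587, q_6 = 2*227 + 171 = 625.
  i=7: a_7=1, p_7 = 1*29587 + 10746 = 40333, q_7 = 1*625 + 227 = 852.
  i=8: a_8=3, p_8 = 3*40333 + 29587 = 150586, q_8 = 3*852 + 625 = 3181.
  i=9: a_9=18, p_9 = 18*150586 + 40333 = 2750881, q_9 = 18*3181 + 852 = 58110.
  i=10: a_10=1, p_10 = 1*2750881 + 150586 = 2901467, q_10 = 1*58110 + 3181 = 61291.
  i=11: a_11=2, p_11 = 2*2901467 + 2750881 = 8553815, q_11 = 2*61291 + 58110 = 180692.
Check: 8553815^2 - 2241*180692^2 = 73167751054225 - 73167751054224 = 1, so (x, y) = (8553815, 180692) solves the equation, and by the theorem it is the least positive solution.

(x, y) = (8553815, 180692)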